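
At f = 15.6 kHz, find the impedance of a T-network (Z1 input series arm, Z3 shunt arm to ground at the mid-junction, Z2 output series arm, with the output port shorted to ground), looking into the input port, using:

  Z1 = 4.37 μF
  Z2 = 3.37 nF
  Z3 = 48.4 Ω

Step 1 — Angular frequency: ω = 2π·f = 2π·1.56e+04 = 9.802e+04 rad/s.
Step 2 — Component impedances:
  Z1: Z = 1/(jωC) = -j/(ω·C) = 0 - j2.335 Ω
  Z2: Z = 1/(jωC) = -j/(ω·C) = 0 - j3027 Ω
  Z3: Z = R = 48.4 Ω
Step 3 — With the output port shorted to ground, the output series arm Z2 runs from the junction to ground; the shunt arm Z3 also runs from the junction to ground. They appear in parallel: Z3 || Z2 = 48.39 - j0.7736 Ω.
Step 4 — Series with input arm Z1: Z_in = Z1 + (Z3 || Z2) = 48.39 - j3.108 Ω = 48.49∠-3.7° Ω.

Z = 48.39 - j3.108 Ω = 48.49∠-3.7° Ω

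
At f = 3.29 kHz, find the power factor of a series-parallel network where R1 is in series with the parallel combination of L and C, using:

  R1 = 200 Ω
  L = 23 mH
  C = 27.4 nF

Step 1 — Angular frequency: ω = 2π·f = 2π·3290 = 2.067e+04 rad/s.
Step 2 — Component impedances:
  R1: Z = R = 200 Ω
  L: Z = jωL = j·2.067e+04·0.023 = 0 + j475.4 Ω
  C: Z = 1/(jωC) = -j/(ω·C) = 0 - j1766 Ω
Step 3 — Parallel branch: L || C = 1/(1/L + 1/C) = 0 + j650.7 Ω.
Step 4 — Series with R1: Z_total = R1 + (L || C) = 200 + j650.7 Ω = 680.7∠72.9° Ω.
Step 5 — Power factor: PF = cos(φ) = Re(Z)/|Z| = 200/680.7 = 0.2938.
Step 6 — Type: Im(Z) = 650.7 ⇒ lagging (phase φ = 72.9°).

PF = 0.2938 (lagging, φ = 72.9°)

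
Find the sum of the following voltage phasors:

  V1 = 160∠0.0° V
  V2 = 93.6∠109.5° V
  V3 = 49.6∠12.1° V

Step 1 — Convert each phasor to rectangular form:
  V1 = 160·(cos(0.0°) + j·sin(0.0°)) = 160 V
  V2 = 93.6·(cos(109.5°) + j·sin(109.5°)) = -31.24 + j88.23 V
  V3 = 49.6·(cos(12.1°) + j·sin(12.1°)) = 48.5 + j10.4 V
Step 2 — Sum components: V_total = 177.3 + j98.63 V.
Step 3 — Convert to polar: |V_total| = 202.8 V, ∠V_total = 29.1°.

V_total = 202.8∠29.1° V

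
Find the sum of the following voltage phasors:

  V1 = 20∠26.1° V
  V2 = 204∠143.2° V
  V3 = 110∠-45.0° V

Step 1 — Convert each phasor to rectangular form:
  V1 = 20·(cos(26.1°) + j·sin(26.1°)) = 17.96 + j8.799 V
  V2 = 204·(cos(143.2°) + j·sin(143.2°)) = -163.3 + j122.2 V
  V3 = 110·(cos(-45.0°) + j·sin(-45.0°)) = 77.78 - j77.78 V
Step 2 — Sum components: V_total = -67.61 + j53.22 V.
Step 3 — Convert to polar: |V_total| = 86.04 V, ∠V_total = 141.8°.

V_total = 86.04∠141.8° V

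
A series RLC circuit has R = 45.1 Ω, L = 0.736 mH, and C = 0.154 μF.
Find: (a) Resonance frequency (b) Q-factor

Step 1 — Resonance condition Im(Z)=0 gives ω₀ = 1/√(LC).
Step 2 — ω₀ = 1/√(0.000736·1.54e-07) = 9.393e+04 rad/s.
Step 3 — f₀ = ω₀/(2π) = 1.495e+04 Hz.
Step 4 — Series Q: Q = ω₀L/R = 9.393e+04·0.000736/45.1 = 1.533.

(a) f₀ = 1.495e+04 Hz  (b) Q = 1.533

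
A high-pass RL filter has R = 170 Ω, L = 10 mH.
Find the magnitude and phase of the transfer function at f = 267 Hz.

Step 1 — Angular frequency: ω = 2π·267 = 1678 rad/s.
Step 2 — Transfer function: H(jω) = jωL/(R + jωL).
Step 3 — Numerator jωL = j·16.78; denominator R + jωL = 170 + j16.78.
Step 4 — H = 0.009644 + j0.09773.
Step 5 — Magnitude: |H| = 0.09821 (-20.2 dB); phase: φ = 84.4°.

|H| = 0.09821 (-20.2 dB), φ = 84.4°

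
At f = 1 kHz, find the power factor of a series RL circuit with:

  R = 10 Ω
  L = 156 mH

Step 1 — Angular frequency: ω = 2π·f = 2π·1000 = 6283 rad/s.
Step 2 — Component impedances:
  R: Z = R = 10 Ω
  L: Z = jωL = j·6283·0.156 = 0 + j980.2 Ω
Step 3 — Series combination: Z_total = R + L = 10 + j980.2 Ω = 980.2∠89.4° Ω.
Step 4 — Power factor: PF = cos(φ) = Re(Z)/|Z| = 10/980.2 = 0.0102.
Step 5 — Type: Im(Z) = 980.2 ⇒ lagging (phase φ = 89.4°).

PF = 0.0102 (lagging, φ = 89.4°)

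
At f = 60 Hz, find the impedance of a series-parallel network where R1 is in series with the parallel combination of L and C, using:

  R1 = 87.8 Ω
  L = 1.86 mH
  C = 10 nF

Step 1 — Angular frequency: ω = 2π·f = 2π·60 = 377 rad/s.
Step 2 — Component impedances:
  R1: Z = R = 87.8 Ω
  L: Z = jωL = j·377·0.00186 = 0 + j0.7012 Ω
  C: Z = 1/(jωC) = -j/(ω·C) = 0 - j2.653e+05 Ω
Step 3 — Parallel branch: L || C = 1/(1/L + 1/C) = 0 + j0.7012 Ω.
Step 4 — Series with R1: Z_total = R1 + (L || C) = 87.8 + j0.7012 Ω = 87.8∠0.5° Ω.

Z = 87.8 + j0.7012 Ω = 87.8∠0.5° Ω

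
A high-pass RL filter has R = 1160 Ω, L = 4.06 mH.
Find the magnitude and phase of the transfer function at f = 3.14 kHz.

Step 1 — Angular frequency: ω = 2π·3140 = 1.973e+04 rad/s.
Step 2 — Transfer function: H(jω) = jωL/(R + jωL).
Step 3 — Numerator jωL = j·80.1; denominator R + jωL = 1160 + j80.1.
Step 4 — H = 0.004746 + j0.06872.
Step 5 — Magnitude: |H| = 0.06889 (-23.2 dB); phase: φ = 86.0°.

|H| = 0.06889 (-23.2 dB), φ = 86.0°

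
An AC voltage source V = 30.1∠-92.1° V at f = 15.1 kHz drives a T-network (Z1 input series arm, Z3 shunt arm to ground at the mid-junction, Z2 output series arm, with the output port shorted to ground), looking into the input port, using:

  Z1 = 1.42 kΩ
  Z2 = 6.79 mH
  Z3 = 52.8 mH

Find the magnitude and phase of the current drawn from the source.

Step 1 — Angular frequency: ω = 2π·f = 2π·1.51e+04 = 9.488e+04 rad/s.
Step 2 — Component impedances:
  Z1: Z = R = 1420 Ω
  Z2: Z = jωL = j·9.488e+04·0.00679 = 0 + j644.2 Ω
  Z3: Z = jωL = j·9.488e+04·0.0528 = 0 + j5009 Ω
Step 3 — With the output port shorted to ground, the output series arm Z2 runs from the junction to ground; the shunt arm Z3 also runs from the junction to ground. They appear in parallel: Z3 || Z2 = 0 + j570.8 Ω.
Step 4 — Series with input arm Z1: Z_in = Z1 + (Z3 || Z2) = 1420 + j570.8 Ω = 1530∠21.9° Ω.
Step 5 — Source phasor: V = 30.1∠-92.1° V = -1.103 - j30.08 V.
Step 6 — Ohm's law: I = V / Z_total = (-1.103 - j30.08) / (1420 + j570.8) = -0.007999 - j0.01797 A.
Step 7 — Convert to polar: |I| = 0.01967 A, ∠I = -114.0°.

I = 0.01967∠-114.0° A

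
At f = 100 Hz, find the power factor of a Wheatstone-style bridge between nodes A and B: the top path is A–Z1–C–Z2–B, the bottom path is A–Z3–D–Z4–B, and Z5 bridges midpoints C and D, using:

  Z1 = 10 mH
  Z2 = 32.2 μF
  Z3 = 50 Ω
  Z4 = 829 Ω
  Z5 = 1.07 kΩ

Step 1 — Angular frequency: ω = 2π·f = 2π·100 = 628.3 rad/s.
Step 2 — Component impedances:
  Z1: Z = jωL = j·628.3·0.01 = 0 + j6.283 Ω
  Z2: Z = 1/(jωC) = -j/(ω·C) = 0 - j49.43 Ω
  Z3: Z = R = 50 Ω
  Z4: Z = R = 829 Ω
  Z5: Z = R = 1070 Ω
Step 3 — Bridge requires nodal analysis (the Z5 bridge couples midpoints C and D, so the two paths cannot be reduced to a simple series/parallel combination). Setting node B to ground and injecting 1 A at node A, the 3-node admittance system at A, C, D solves to V_A = Z_AB = 2.18 - j43.03 Ω = 43.09∠-87.1° Ω.
Step 4 — Power factor: PF = cos(φ) = Re(Z)/|Z| = 2.1804/43.089 = 0.0506.
Step 5 — Type: Im(Z) = -43.03 ⇒ leading (phase φ = -87.1°).

PF = 0.0506 (leading, φ = -87.1°)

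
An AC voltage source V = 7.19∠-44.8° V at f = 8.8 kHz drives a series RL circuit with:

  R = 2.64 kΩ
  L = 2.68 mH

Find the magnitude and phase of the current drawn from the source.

Step 1 — Angular frequency: ω = 2π·f = 2π·8800 = 5.529e+04 rad/s.
Step 2 — Component impedances:
  R: Z = R = 2640 Ω
  L: Z = jωL = j·5.529e+04·0.00268 = 0 + j148.2 Ω
Step 3 — Series combination: Z_total = R + L = 2640 + j148.2 Ω = 2644∠3.2° Ω.
Step 4 — Source phasor: V = 7.19∠-44.8° V = 5.102 - j5.066 V.
Step 5 — Ohm's law: I = V / Z_total = (5.102 - j5.066) / (2640 + j148.2) = 0.001819 - j0.002021 A.
Step 6 — Convert to polar: |I| = 0.002719 A, ∠I = -48.0°.

I = 0.002719∠-48.0° A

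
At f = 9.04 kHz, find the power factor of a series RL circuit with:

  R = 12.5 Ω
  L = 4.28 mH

Step 1 — Angular frequency: ω = 2π·f = 2π·9040 = 5.68e+04 rad/s.
Step 2 — Component impedances:
  R: Z = R = 12.5 Ω
  L: Z = jωL = j·5.68e+04·0.00428 = 0 + j243.1 Ω
Step 3 — Series combination: Z_total = R + L = 12.5 + j243.1 Ω = 243.4∠87.1° Ω.
Step 4 — Power factor: PF = cos(φ) = Re(Z)/|Z| = 12.5/243.43 = 0.05135.
Step 5 — Type: Im(Z) = 243.1 ⇒ lagging (phase φ = 87.1°).

PF = 0.05135 (lagging, φ = 87.1°)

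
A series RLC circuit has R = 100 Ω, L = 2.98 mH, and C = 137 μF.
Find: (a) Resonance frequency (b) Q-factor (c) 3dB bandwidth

Step 1 — Resonance: ω₀ = 1/√(LC) = 1/√(0.00298·0.000137) = 1565 rad/s.
Step 2 — f₀ = ω₀/(2π) = 249.1 Hz.
Step 3 — Series Q: Q = ω₀L/R = 1565·0.00298/100 = 0.04664.
Step 4 — Bandwidth: Δω = ω₀/Q = 3.356e+04 rad/s; BW = Δω/(2π) = 5341 Hz.

(a) f₀ = 249.1 Hz  (b) Q = 0.04664  (c) BW = 5341 Hz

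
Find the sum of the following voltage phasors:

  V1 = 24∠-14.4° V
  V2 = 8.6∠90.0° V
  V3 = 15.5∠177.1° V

Step 1 — Convert each phasor to rectangular form:
  V1 = 24·(cos(-14.4°) + j·sin(-14.4°)) = 23.25 - j5.969 V
  V2 = 8.6·(cos(90.0°) + j·sin(90.0°)) = 0 + j8.6 V
  V3 = 15.5·(cos(177.1°) + j·sin(177.1°)) = -15.48 + j0.7842 V
Step 2 — Sum components: V_total = 7.766 + j3.416 V.
Step 3 — Convert to polar: |V_total| = 8.484 V, ∠V_total = 23.7°.

V_total = 8.484∠23.7° V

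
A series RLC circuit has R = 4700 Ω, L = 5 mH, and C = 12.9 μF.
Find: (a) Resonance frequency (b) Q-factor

Step 1 — Resonance condition Im(Z)=0 gives ω₀ = 1/√(LC).
Step 2 — ω₀ = 1/√(0.005·1.29e-05) = 3937 rad/s.
Step 3 — f₀ = ω₀/(2π) = 626.7 Hz.
Step 4 — Series Q: Q = ω₀L/R = 3937·0.005/4700 = 0.004189.

(a) f₀ = 626.7 Hz  (b) Q = 0.004189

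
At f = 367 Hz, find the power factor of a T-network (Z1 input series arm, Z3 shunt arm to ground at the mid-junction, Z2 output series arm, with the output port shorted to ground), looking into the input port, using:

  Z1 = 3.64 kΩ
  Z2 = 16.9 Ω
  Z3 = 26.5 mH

Step 1 — Angular frequency: ω = 2π·f = 2π·367 = 2306 rad/s.
Step 2 — Component impedances:
  Z1: Z = R = 3640 Ω
  Z2: Z = R = 16.9 Ω
  Z3: Z = jωL = j·2306·0.0265 = 0 + j61.11 Ω
Step 3 — With the output port shorted to ground, the output series arm Z2 runs from the junction to ground; the shunt arm Z3 also runs from the junction to ground. They appear in parallel: Z3 || Z2 = 15.7 + j4.342 Ω.
Step 4 — Series with input arm Z1: Z_in = Z1 + (Z3 || Z2) = 3656 + j4.342 Ω = 3656∠0.1° Ω.
Step 5 — Power factor: PF = cos(φ) = Re(Z)/|Z| = 3656/3656 = 1.
Step 6 — Type: Im(Z) = 4.342 ⇒ lagging (phase φ = 0.1°).

PF = 1 (lagging, φ = 0.1°)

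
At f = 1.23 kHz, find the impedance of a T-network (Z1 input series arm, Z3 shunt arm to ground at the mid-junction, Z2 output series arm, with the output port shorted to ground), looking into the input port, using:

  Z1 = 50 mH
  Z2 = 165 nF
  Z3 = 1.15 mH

Step 1 — Angular frequency: ω = 2π·f = 2π·1230 = 7728 rad/s.
Step 2 — Component impedances:
  Z1: Z = jωL = j·7728·0.05 = 0 + j386.4 Ω
  Z2: Z = 1/(jωC) = -j/(ω·C) = 0 - j784.2 Ω
  Z3: Z = jωL = j·7728·0.00115 = 0 + j8.888 Ω
Step 3 — With the output port shorted to ground, the output series arm Z2 runs from the junction to ground; the shunt arm Z3 also runs from the junction to ground. They appear in parallel: Z3 || Z2 = 0 + j8.989 Ω.
Step 4 — Series with input arm Z1: Z_in = Z1 + (Z3 || Z2) = 0 + j395.4 Ω = 395.4∠90.0° Ω.

Z = 0 + j395.4 Ω = 395.4∠90.0° Ω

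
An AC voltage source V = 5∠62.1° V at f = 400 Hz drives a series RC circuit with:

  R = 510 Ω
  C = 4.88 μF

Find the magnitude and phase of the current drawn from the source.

Step 1 — Angular frequency: ω = 2π·f = 2π·400 = 2513 rad/s.
Step 2 — Component impedances:
  R: Z = R = 510 Ω
  C: Z = 1/(jωC) = -j/(ω·C) = 0 - j81.53 Ω
Step 3 — Series combination: Z_total = R + C = 510 - j81.53 Ω = 516.5∠-9.1° Ω.
Step 4 — Source phasor: V = 5∠62.1° V = 2.34 + j4.419 V.
Step 5 — Ohm's law: I = V / Z_total = (2.34 + j4.419) / (510 - j81.53) = 0.003123 + j0.009164 A.
Step 6 — Convert to polar: |I| = 0.009681 A, ∠I = 71.2°.

I = 0.009681∠71.2° A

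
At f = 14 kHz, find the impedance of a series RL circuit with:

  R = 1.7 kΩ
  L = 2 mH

Step 1 — Angular frequency: ω = 2π·f = 2π·1.4e+04 = 8.796e+04 rad/s.
Step 2 — Component impedances:
  R: Z = R = 1700 Ω
  L: Z = jωL = j·8.796e+04·0.002 = 0 + j175.9 Ω
Step 3 — Series combination: Z_total = R + L = 1700 + j175.9 Ω = 1709∠5.9° Ω.

Z = 1700 + j175.9 Ω = 1709∠5.9° Ω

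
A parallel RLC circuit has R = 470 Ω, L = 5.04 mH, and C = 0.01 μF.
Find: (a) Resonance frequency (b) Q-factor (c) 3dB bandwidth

Step 1 — Resonance: ω₀ = 1/√(LC) = 1/√(0.00504·1e-08) = 1.409e+05 rad/s.
Step 2 — f₀ = ω₀/(2π) = 2.242e+04 Hz.
Step 3 — Parallel Q: Q = R/(ω₀L) = 470/(1.409e+05·0.00504) = 0.662.
Step 4 — Bandwidth: Δω = ω₀/Q = 2.128e+05 rad/s; BW = Δω/(2π) = 3.386e+04 Hz.

(a) f₀ = 2.242e+04 Hz  (b) Q = 0.662  (c) BW = 3.386e+04 Hz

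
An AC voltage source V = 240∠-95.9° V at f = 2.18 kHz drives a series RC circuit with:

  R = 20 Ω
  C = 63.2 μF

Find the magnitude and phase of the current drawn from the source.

Step 1 — Angular frequency: ω = 2π·f = 2π·2180 = 1.37e+04 rad/s.
Step 2 — Component impedances:
  R: Z = R = 20 Ω
  C: Z = 1/(jωC) = -j/(ω·C) = 0 - j1.155 Ω
Step 3 — Series combination: Z_total = R + C = 20 - j1.155 Ω = 20.03∠-3.3° Ω.
Step 4 — Source phasor: V = 240∠-95.9° V = -24.67 - j238.7 V.
Step 5 — Ohm's law: I = V / Z_total = (-24.67 - j238.7) / (20 - j1.155) = -0.5423 - j11.97 A.
Step 6 — Convert to polar: |I| = 11.98 A, ∠I = -92.6°.

I = 11.98∠-92.6° A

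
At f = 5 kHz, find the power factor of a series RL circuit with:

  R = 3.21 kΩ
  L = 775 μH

Step 1 — Angular frequency: ω = 2π·f = 2π·5000 = 3.142e+04 rad/s.
Step 2 — Component impedances:
  R: Z = R = 3210 Ω
  L: Z = jωL = j·3.142e+04·0.000775 = 0 + j24.35 Ω
Step 3 — Series combination: Z_total = R + L = 3210 + j24.35 Ω = 3210∠0.4° Ω.
Step 4 — Power factor: PF = cos(φ) = Re(Z)/|Z| = 3210/3210 = 1.
Step 5 — Type: Im(Z) = 24.35 ⇒ lagging (phase φ = 0.4°).

PF = 1 (lagging, φ = 0.4°)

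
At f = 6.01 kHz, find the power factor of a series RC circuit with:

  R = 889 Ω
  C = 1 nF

Step 1 — Angular frequency: ω = 2π·f = 2π·6010 = 3.776e+04 rad/s.
Step 2 — Component impedances:
  R: Z = R = 889 Ω
  C: Z = 1/(jωC) = -j/(ω·C) = 0 - j2.648e+04 Ω
Step 3 — Series combination: Z_total = R + C = 889 - j2.648e+04 Ω = 2.65e+04∠-88.1° Ω.
Step 4 — Power factor: PF = cos(φ) = Re(Z)/|Z| = 889/2.65e+04 = 0.03355.
Step 5 — Type: Im(Z) = -2.648e+04 ⇒ leading (phase φ = -88.1°).

PF = 0.03355 (leading, φ = -88.1°)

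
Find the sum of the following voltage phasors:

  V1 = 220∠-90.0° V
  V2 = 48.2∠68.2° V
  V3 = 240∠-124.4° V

Step 1 — Convert each phasor to rectangular form:
  V1 = 220·(cos(-90.0°) + j·sin(-90.0°)) = 0 - j220 V
  V2 = 48.2·(cos(68.2°) + j·sin(68.2°)) = 17.9 + j44.75 V
  V3 = 240·(cos(-124.4°) + j·sin(-124.4°)) = -135.6 - j198 V
Step 2 — Sum components: V_total = -117.7 - j373.3 V.
Step 3 — Convert to polar: |V_total| = 391.4 V, ∠V_total = -107.5°.

V_total = 391.4∠-107.5° V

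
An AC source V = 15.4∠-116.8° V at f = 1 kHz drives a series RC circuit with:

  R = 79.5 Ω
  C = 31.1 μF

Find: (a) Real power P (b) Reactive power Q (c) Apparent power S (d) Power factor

Step 1 — Angular frequency: ω = 2π·f = 2π·1000 = 6283 rad/s.
Step 2 — Component impedances:
  R: Z = R = 79.5 Ω
  C: Z = 1/(jωC) = -j/(ω·C) = 0 - j5.118 Ω
Step 3 — Series combination: Z_total = R + C = 79.5 - j5.118 Ω = 79.66∠-3.7° Ω.
Step 4 — Source phasor: V = 15.4∠-116.8° V = -6.944 - j13.75 V.
Step 5 — Current: I = V / Z = -0.0759 - j0.1778 A = 0.1933∠-113.1° A.
Step 6 — Complex power: S = V·I* = 2.971 - j0.1912 VA.
Step 7 — Real power: P = Re(S) = 2.971 W.
Step 8 — Reactive power: Q = Im(S) = -0.1912 VAR.
Step 9 — Apparent power: |S| = 2.977 VA.
Step 10 — Power factor: PF = P/|S| = 0.9979 (leading).

(a) P = 2.971 W  (b) Q = -0.1912 VAR  (c) S = 2.977 VA  (d) PF = 0.9979 (leading)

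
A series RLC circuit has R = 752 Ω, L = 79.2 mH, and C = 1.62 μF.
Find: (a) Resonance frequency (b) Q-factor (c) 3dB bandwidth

Step 1 — Resonance condition Im(Z)=0 gives ω₀ = 1/√(LC).
Step 2 — ω₀ = 1/√(0.0792·1.62e-06) = 2792 rad/s.
Step 3 — f₀ = ω₀/(2π) = 444.3 Hz.
Step 4 — Series Q: Q = ω₀L/R = 2792·0.0792/752 = 0.294.
Step 5 — 3dB bandwidth: Δω = ω₀/Q = 9495 rad/s; BW = Δω/(2π) = 1511 Hz.

(a) f₀ = 444.3 Hz  (b) Q = 0.294  (c) BW = 1511 Hz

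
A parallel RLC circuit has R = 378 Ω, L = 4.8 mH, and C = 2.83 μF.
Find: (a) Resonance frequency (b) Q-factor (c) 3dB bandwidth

Step 1 — Resonance: ω₀ = 1/√(LC) = 1/√(0.0048·2.83e-06) = 8580 rad/s.
Step 2 — f₀ = ω₀/(2π) = 1366 Hz.
Step 3 — Parallel Q: Q = R/(ω₀L) = 378/(8580·0.0048) = 9.178.
Step 4 — Bandwidth: Δω = ω₀/Q = 934.8 rad/s; BW = Δω/(2π) = 148.8 Hz.

(a) f₀ = 1366 Hz  (b) Q = 9.178  (c) BW = 148.8 Hz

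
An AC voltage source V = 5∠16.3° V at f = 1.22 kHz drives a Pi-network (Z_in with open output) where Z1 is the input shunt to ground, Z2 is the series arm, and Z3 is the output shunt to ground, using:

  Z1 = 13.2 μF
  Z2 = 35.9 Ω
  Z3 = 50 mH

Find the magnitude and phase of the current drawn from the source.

Step 1 — Angular frequency: ω = 2π·f = 2π·1220 = 7665 rad/s.
Step 2 — Component impedances:
  Z1: Z = 1/(jωC) = -j/(ω·C) = 0 - j9.883 Ω
  Z2: Z = R = 35.9 Ω
  Z3: Z = jωL = j·7665·0.05 = 0 + j383.3 Ω
Step 3 — With open output, the series arm Z2 and the output shunt Z3 appear in series to ground: Z2 + Z3 = 35.9 + j383.3 Ω.
Step 4 — Parallel with input shunt Z1: Z_in = Z1 || (Z2 + Z3) = 0.02492 - j10.14 Ω = 10.14∠-89.9° Ω.
Step 5 — Source phasor: V = 5∠16.3° V = 4.799 + j1.403 V.
Step 6 — Ohm's law: I = V / Z_total = (4.799 + j1.403) / (0.02492 - j10.14) = -0.1372 + j0.4735 A.
Step 7 — Convert to polar: |I| = 0.493 A, ∠I = 106.2°.

I = 0.493∠106.2° A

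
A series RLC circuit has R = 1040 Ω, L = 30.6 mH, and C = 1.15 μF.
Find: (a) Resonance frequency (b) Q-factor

Step 1 — Resonance condition Im(Z)=0 gives ω₀ = 1/√(LC).
Step 2 — ω₀ = 1/√(0.0306·1.15e-06) = 5331 rad/s.
Step 3 — f₀ = ω₀/(2π) = 848.4 Hz.
Step 4 — Series Q: Q = ω₀L/R = 5331·0.0306/1040 = 0.1568.

(a) f₀ = 848.4 Hz  (b) Q = 0.1568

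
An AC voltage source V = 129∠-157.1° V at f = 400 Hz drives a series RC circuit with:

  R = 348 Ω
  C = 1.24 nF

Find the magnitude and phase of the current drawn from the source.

Step 1 — Angular frequency: ω = 2π·f = 2π·400 = 2513 rad/s.
Step 2 — Component impedances:
  R: Z = R = 348 Ω
  C: Z = 1/(jωC) = -j/(ω·C) = 0 - j3.209e+05 Ω
Step 3 — Series combination: Z_total = R + C = 348 - j3.209e+05 Ω = 3.209e+05∠-89.9° Ω.
Step 4 — Source phasor: V = 129∠-157.1° V = -118.8 - j50.2 V.
Step 5 — Ohm's law: I = V / Z_total = (-118.8 - j50.2) / (348 - j3.209e+05) = 0.000156 - j0.0003705 A.
Step 6 — Convert to polar: |I| = 0.000402 A, ∠I = -67.2°.

I = 0.000402∠-67.2° A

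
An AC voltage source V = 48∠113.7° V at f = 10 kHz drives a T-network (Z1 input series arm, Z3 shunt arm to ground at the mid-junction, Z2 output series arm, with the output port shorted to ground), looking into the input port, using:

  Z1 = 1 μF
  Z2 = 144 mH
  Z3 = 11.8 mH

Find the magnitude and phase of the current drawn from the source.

Step 1 — Angular frequency: ω = 2π·f = 2π·1e+04 = 6.283e+04 rad/s.
Step 2 — Component impedances:
  Z1: Z = 1/(jωC) = -j/(ω·C) = 0 - j15.92 Ω
  Z2: Z = jωL = j·6.283e+04·0.144 = 0 + j9048 Ω
  Z3: Z = jωL = j·6.283e+04·0.0118 = 0 + j741.4 Ω
Step 3 — With the output port shorted to ground, the output series arm Z2 runs from the junction to ground; the shunt arm Z3 also runs from the junction to ground. They appear in parallel: Z3 || Z2 = 0 + j685.3 Ω.
Step 4 — Series with input arm Z1: Z_in = Z1 + (Z3 || Z2) = 0 + j669.3 Ω = 669.3∠90.0° Ω.
Step 5 — Source phasor: V = 48∠113.7° V = -19.29 + j43.95 V.
Step 6 — Ohm's law: I = V / Z_total = (-19.29 + j43.95) / (0 + j669.3) = 0.06566 + j0.02882 A.
Step 7 — Convert to polar: |I| = 0.07171 A, ∠I = 23.7°.

I = 0.07171∠23.7° A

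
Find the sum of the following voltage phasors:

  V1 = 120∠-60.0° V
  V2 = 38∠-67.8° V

Step 1 — Convert each phasor to rectangular form:
  V1 = 120·(cos(-60.0°) + j·sin(-60.0°)) = 60 - j103.9 V
  V2 = 38·(cos(-67.8°) + j·sin(-67.8°)) = 14.36 - j35.18 V
Step 2 — Sum components: V_total = 74.36 - j139.1 V.
Step 3 — Convert to polar: |V_total| = 157.7 V, ∠V_total = -61.9°.

V_total = 157.7∠-61.9° V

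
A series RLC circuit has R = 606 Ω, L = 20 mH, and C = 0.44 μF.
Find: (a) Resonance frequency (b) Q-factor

Step 1 — Resonance condition Im(Z)=0 gives ω₀ = 1/√(LC).
Step 2 — ω₀ = 1/√(0.02·4.4e-07) = 1.066e+04 rad/s.
Step 3 — f₀ = ω₀/(2π) = 1697 Hz.
Step 4 — Series Q: Q = ω₀L/R = 1.066e+04·0.02/606 = 0.3518.

(a) f₀ = 1697 Hz  (b) Q = 0.3518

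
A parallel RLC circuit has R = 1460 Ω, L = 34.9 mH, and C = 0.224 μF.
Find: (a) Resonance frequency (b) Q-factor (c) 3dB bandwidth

Step 1 — Resonance: ω₀ = 1/√(LC) = 1/√(0.0349·2.24e-07) = 1.131e+04 rad/s.
Step 2 — f₀ = ω₀/(2π) = 1800 Hz.
Step 3 — Parallel Q: Q = R/(ω₀L) = 1460/(1.131e+04·0.0349) = 3.699.
Step 4 — Bandwidth: Δω = ω₀/Q = 3058 rad/s; BW = Δω/(2π) = 486.7 Hz.

(a) f₀ = 1800 Hz  (b) Q = 3.699  (c) BW = 486.7 Hz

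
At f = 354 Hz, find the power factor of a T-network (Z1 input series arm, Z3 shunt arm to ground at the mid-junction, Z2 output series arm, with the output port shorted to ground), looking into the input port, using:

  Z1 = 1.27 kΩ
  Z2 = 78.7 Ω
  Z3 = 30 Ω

Step 1 — Angular frequency: ω = 2π·f = 2π·354 = 2224 rad/s.
Step 2 — Component impedances:
  Z1: Z = R = 1270 Ω
  Z2: Z = R = 78.7 Ω
  Z3: Z = R = 30 Ω
Step 3 — With the output port shorted to ground, the output series arm Z2 runs from the junction to ground; the shunt arm Z3 also runs from the junction to ground. They appear in parallel: Z3 || Z2 = 21.72 Ω.
Step 4 — Series with input arm Z1: Z_in = Z1 + (Z3 || Z2) = 1292 Ω = 1292∠0.0° Ω.
Step 5 — Power factor: PF = cos(φ) = Re(Z)/|Z| = 1292/1292 = 1.
Step 6 — Type: Im(Z) = 0 ⇒ unity (phase φ = 0.0°).

PF = 1 (unity, φ = 0.0°)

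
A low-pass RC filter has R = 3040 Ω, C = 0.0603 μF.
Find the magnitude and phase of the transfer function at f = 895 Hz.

Step 1 — Angular frequency: ω = 2π·895 = 5623 rad/s.
Step 2 — Transfer function: H(jω) = 1/(1 + jωRC).
Step 3 — Denominator: 1 + jωRC = 1 + j·5623·3040·6.03e-08 = 1 + j1.031.
Step 4 — H = 0.4848 - j0.4998.
Step 5 — Magnitude: |H| = 0.6963 (-3.1 dB); phase: φ = -45.9°.

|H| = 0.6963 (-3.1 dB), φ = -45.9°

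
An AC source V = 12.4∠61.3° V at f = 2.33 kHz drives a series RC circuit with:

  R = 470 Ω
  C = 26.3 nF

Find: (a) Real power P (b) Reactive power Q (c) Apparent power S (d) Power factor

Step 1 — Angular frequency: ω = 2π·f = 2π·2330 = 1.464e+04 rad/s.
Step 2 — Component impedances:
  R: Z = R = 470 Ω
  C: Z = 1/(jωC) = -j/(ω·C) = 0 - j2597 Ω
Step 3 — Series combination: Z_total = R + C = 470 - j2597 Ω = 2639∠-79.7° Ω.
Step 4 — Source phasor: V = 12.4∠61.3° V = 5.955 + j10.88 V.
Step 5 — Current: I = V / Z = -0.003653 + j0.002954 A = 0.004698∠141.0° A.
Step 6 — Complex power: S = V·I* = 0.01037 - j0.05732 VA.
Step 7 — Real power: P = Re(S) = 0.01037 W.
Step 8 — Reactive power: Q = Im(S) = -0.05732 VAR.
Step 9 — Apparent power: |S| = 0.05826 VA.
Step 10 — Power factor: PF = P/|S| = 0.1781 (leading).

(a) P = 0.01037 W  (b) Q = -0.05732 VAR  (c) S = 0.05826 VA  (d) PF = 0.1781 (leading)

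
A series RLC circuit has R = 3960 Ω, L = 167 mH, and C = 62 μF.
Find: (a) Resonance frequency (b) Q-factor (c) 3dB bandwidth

Step 1 — Resonance condition Im(Z)=0 gives ω₀ = 1/√(LC).
Step 2 — ω₀ = 1/√(0.167·6.2e-05) = 310.8 rad/s.
Step 3 — f₀ = ω₀/(2π) = 49.46 Hz.
Step 4 — Series Q: Q = ω₀L/R = 310.8·0.167/3960 = 0.01311.
Step 5 — 3dB bandwidth: Δω = ω₀/Q = 2.371e+04 rad/s; BW = Δω/(2π) = 3774 Hz.

(a) f₀ = 49.46 Hz  (b) Q = 0.01311  (c) BW = 3774 Hz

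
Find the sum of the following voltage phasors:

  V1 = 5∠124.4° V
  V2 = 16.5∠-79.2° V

Step 1 — Convert each phasor to rectangular form:
  V1 = 5·(cos(124.4°) + j·sin(124.4°)) = -2.825 + j4.126 V
  V2 = 16.5·(cos(-79.2°) + j·sin(-79.2°)) = 3.092 - j16.21 V
Step 2 — Sum components: V_total = 0.267 - j12.08 V.
Step 3 — Convert to polar: |V_total| = 12.09 V, ∠V_total = -88.7°.

V_total = 12.09∠-88.7° V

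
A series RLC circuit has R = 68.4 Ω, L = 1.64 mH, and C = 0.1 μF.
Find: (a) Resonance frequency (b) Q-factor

Step 1 — Resonance condition Im(Z)=0 gives ω₀ = 1/√(LC).
Step 2 — ω₀ = 1/√(0.00164·1e-07) = 7.809e+04 rad/s.
Step 3 — f₀ = ω₀/(2π) = 1.243e+04 Hz.
Step 4 — Series Q: Q = ω₀L/R = 7.809e+04·0.00164/68.4 = 1.872.

(a) f₀ = 1.243e+04 Hz  (b) Q = 1.872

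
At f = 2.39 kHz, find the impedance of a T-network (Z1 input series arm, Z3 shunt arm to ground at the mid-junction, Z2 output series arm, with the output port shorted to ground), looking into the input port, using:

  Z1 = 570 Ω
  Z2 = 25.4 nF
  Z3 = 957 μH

Step 1 — Angular frequency: ω = 2π·f = 2π·2390 = 1.502e+04 rad/s.
Step 2 — Component impedances:
  Z1: Z = R = 570 Ω
  Z2: Z = 1/(jωC) = -j/(ω·C) = 0 - j2622 Ω
  Z3: Z = jωL = j·1.502e+04·0.000957 = 0 + j14.37 Ω
Step 3 — With the output port shorted to ground, the output series arm Z2 runs from the junction to ground; the shunt arm Z3 also runs from the junction to ground. They appear in parallel: Z3 || Z2 = 0 + j14.45 Ω.
Step 4 — Series with input arm Z1: Z_in = Z1 + (Z3 || Z2) = 570 + j14.45 Ω = 570.2∠1.5° Ω.

Z = 570 + j14.45 Ω = 570.2∠1.5° Ω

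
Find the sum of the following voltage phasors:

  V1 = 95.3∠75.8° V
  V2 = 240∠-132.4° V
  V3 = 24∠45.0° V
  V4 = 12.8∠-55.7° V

Step 1 — Convert each phasor to rectangular form:
  V1 = 95.3·(cos(75.8°) + j·sin(75.8°)) = 23.38 + j92.39 V
  V2 = 240·(cos(-132.4°) + j·sin(-132.4°)) = -161.8 - j177.2 V
  V3 = 24·(cos(45.0°) + j·sin(45.0°)) = 16.97 + j16.97 V
  V4 = 12.8·(cos(-55.7°) + j·sin(-55.7°)) = 7.213 - j10.57 V
Step 2 — Sum components: V_total = -114.3 - j78.44 V.
Step 3 — Convert to polar: |V_total| = 138.6 V, ∠V_total = -145.5°.

V_total = 138.6∠-145.5° V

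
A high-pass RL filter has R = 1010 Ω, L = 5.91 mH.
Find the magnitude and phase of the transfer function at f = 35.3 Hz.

Step 1 — Angular frequency: ω = 2π·35.3 = 221.8 rad/s.
Step 2 — Transfer function: H(jω) = jωL/(R + jωL).
Step 3 — Numerator jωL = j·1.311; denominator R + jωL = 1010 + j1.311.
Step 4 — H = 1.684e-06 + j0.001298.
Step 5 — Magnitude: |H| = 0.001298 (-57.7 dB); phase: φ = 89.9°.

|H| = 0.001298 (-57.7 dB), φ = 89.9°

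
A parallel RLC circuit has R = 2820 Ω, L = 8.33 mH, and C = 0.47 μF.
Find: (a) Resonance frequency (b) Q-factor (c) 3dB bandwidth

Step 1 — Resonance: ω₀ = 1/√(LC) = 1/√(0.00833·4.7e-07) = 1.598e+04 rad/s.
Step 2 — f₀ = ω₀/(2π) = 2544 Hz.
Step 3 — Parallel Q: Q = R/(ω₀L) = 2820/(1.598e+04·0.00833) = 21.18.
Step 4 — Bandwidth: Δω = ω₀/Q = 754.5 rad/s; BW = Δω/(2π) = 120.1 Hz.

(a) f₀ = 2544 Hz  (b) Q = 21.18  (c) BW = 120.1 Hz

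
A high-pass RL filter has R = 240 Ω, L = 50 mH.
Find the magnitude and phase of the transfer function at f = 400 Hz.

Step 1 — Angular frequency: ω = 2π·400 = 2513 rad/s.
Step 2 — Transfer function: H(jω) = jωL/(R + jωL).
Step 3 — Numerator jωL = j·125.7; denominator R + jωL = 240 + j125.7.
Step 4 — H = 0.2152 + j0.4109.
Step 5 — Magnitude: |H| = 0.4639 (-6.7 dB); phase: φ = 62.4°.

|H| = 0.4639 (-6.7 dB), φ = 62.4°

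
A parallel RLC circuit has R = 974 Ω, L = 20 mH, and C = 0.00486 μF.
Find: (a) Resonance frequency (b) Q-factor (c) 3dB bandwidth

Step 1 — Resonance: ω₀ = 1/√(LC) = 1/√(0.02·4.86e-09) = 1.014e+05 rad/s.
Step 2 — f₀ = ω₀/(2π) = 1.614e+04 Hz.
Step 3 — Parallel Q: Q = R/(ω₀L) = 974/(1.014e+05·0.02) = 0.4801.
Step 4 — Bandwidth: Δω = ω₀/Q = 2.113e+05 rad/s; BW = Δω/(2π) = 3.362e+04 Hz.

(a) f₀ = 1.614e+04 Hz  (b) Q = 0.4801  (c) BW = 3.362e+04 Hz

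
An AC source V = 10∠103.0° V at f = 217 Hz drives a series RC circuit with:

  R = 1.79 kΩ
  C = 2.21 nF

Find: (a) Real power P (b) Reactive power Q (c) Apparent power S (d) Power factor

Step 1 — Angular frequency: ω = 2π·f = 2π·217 = 1363 rad/s.
Step 2 — Component impedances:
  R: Z = R = 1790 Ω
  C: Z = 1/(jωC) = -j/(ω·C) = 0 - j3.319e+05 Ω
Step 3 — Series combination: Z_total = R + C = 1790 - j3.319e+05 Ω = 3.319e+05∠-89.7° Ω.
Step 4 — Source phasor: V = 10∠103.0° V = -2.25 + j9.744 V.
Step 5 — Current: I = V / Z = -2.94e-05 - j6.62e-06 A = 3.013e-05∠-167.3° A.
Step 6 — Complex power: S = V·I* = 1.625e-06 - j0.0003013 VA.
Step 7 — Real power: P = Re(S) = 1.625e-06 W.
Step 8 — Reactive power: Q = Im(S) = -0.0003013 VAR.
Step 9 — Apparent power: |S| = 0.0003013 VA.
Step 10 — Power factor: PF = P/|S| = 0.005394 (leading).

(a) P = 1.625e-06 W  (b) Q = -0.0003013 VAR  (c) S = 0.0003013 VA  (d) PF = 0.005394 (leading)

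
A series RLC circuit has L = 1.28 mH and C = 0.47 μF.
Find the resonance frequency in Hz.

Step 1 — Resonance condition Im(Z)=0 gives ω₀ = 1/√(LC).
Step 2 — ω₀ = 1/√(0.00128·4.7e-07) = 4.077e+04 rad/s.
Step 3 — f₀ = ω₀/(2π) = 6489 Hz.

f₀ = 6489 Hz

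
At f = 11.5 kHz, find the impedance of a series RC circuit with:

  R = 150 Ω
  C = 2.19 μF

Step 1 — Angular frequency: ω = 2π·f = 2π·1.15e+04 = 7.226e+04 rad/s.
Step 2 — Component impedances:
  R: Z = R = 150 Ω
  C: Z = 1/(jωC) = -j/(ω·C) = 0 - j6.319 Ω
Step 3 — Series combination: Z_total = R + C = 150 - j6.319 Ω = 150.1∠-2.4° Ω.

Z = 150 - j6.319 Ω = 150.1∠-2.4° Ω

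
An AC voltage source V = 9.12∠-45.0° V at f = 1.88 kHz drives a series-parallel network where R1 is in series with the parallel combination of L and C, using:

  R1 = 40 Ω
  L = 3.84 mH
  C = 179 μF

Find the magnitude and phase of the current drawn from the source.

Step 1 — Angular frequency: ω = 2π·f = 2π·1880 = 1.181e+04 rad/s.
Step 2 — Component impedances:
  R1: Z = R = 40 Ω
  L: Z = jωL = j·1.181e+04·0.00384 = 0 + j45.36 Ω
  C: Z = 1/(jωC) = -j/(ω·C) = 0 - j0.4729 Ω
Step 3 — Parallel branch: L || C = 1/(1/L + 1/C) = 0 - j0.4779 Ω.
Step 4 — Series with R1: Z_total = R1 + (L || C) = 40 - j0.4779 Ω = 40∠-0.7° Ω.
Step 5 — Source phasor: V = 9.12∠-45.0° V = 6.449 - j6.449 V.
Step 6 — Ohm's law: I = V / Z_total = (6.449 - j6.449) / (40 - j0.4779) = 0.1631 - j0.1593 A.
Step 7 — Convert to polar: |I| = 0.228 A, ∠I = -44.3°.

I = 0.228∠-44.3° A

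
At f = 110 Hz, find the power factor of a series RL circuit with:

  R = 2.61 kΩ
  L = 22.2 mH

Step 1 — Angular frequency: ω = 2π·f = 2π·110 = 691.2 rad/s.
Step 2 — Component impedances:
  R: Z = R = 2610 Ω
  L: Z = jωL = j·691.2·0.0222 = 0 + j15.34 Ω
Step 3 — Series combination: Z_total = R + L = 2610 + j15.34 Ω = 2610∠0.3° Ω.
Step 4 — Power factor: PF = cos(φ) = Re(Z)/|Z| = 2610/2610 = 1.
Step 5 — Type: Im(Z) = 15.34 ⇒ lagging (phase φ = 0.3°).

PF = 1 (lagging, φ = 0.3°)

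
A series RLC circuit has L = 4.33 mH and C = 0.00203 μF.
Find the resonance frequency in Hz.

Step 1 — Resonance condition Im(Z)=0 gives ω₀ = 1/√(LC).
Step 2 — ω₀ = 1/√(0.00433·2.03e-09) = 3.373e+05 rad/s.
Step 3 — f₀ = ω₀/(2π) = 5.368e+04 Hz.

f₀ = 5.368e+04 Hz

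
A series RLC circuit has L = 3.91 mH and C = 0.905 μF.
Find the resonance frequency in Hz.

Step 1 — Resonance condition Im(Z)=0 gives ω₀ = 1/√(LC).
Step 2 — ω₀ = 1/√(0.00391·9.05e-07) = 1.681e+04 rad/s.
Step 3 — f₀ = ω₀/(2π) = 2676 Hz.

f₀ = 2676 Hz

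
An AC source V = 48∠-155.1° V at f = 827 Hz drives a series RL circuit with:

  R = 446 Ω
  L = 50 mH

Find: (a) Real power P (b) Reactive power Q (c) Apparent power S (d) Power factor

Step 1 — Angular frequency: ω = 2π·f = 2π·827 = 5196 rad/s.
Step 2 — Component impedances:
  R: Z = R = 446 Ω
  L: Z = jωL = j·5196·0.05 = 0 + j259.8 Ω
Step 3 — Series combination: Z_total = R + L = 446 + j259.8 Ω = 516.2∠30.2° Ω.
Step 4 — Source phasor: V = 48∠-155.1° V = -43.54 - j20.21 V.
Step 5 — Current: I = V / Z = -0.09259 + j0.008626 A = 0.093∠174.7° A.
Step 6 — Complex power: S = V·I* = 3.857 + j2.247 VA.
Step 7 — Real power: P = Re(S) = 3.857 W.
Step 8 — Reactive power: Q = Im(S) = 2.247 VAR.
Step 9 — Apparent power: |S| = 4.464 VA.
Step 10 — Power factor: PF = P/|S| = 0.8641 (lagging).

(a) P = 3.857 W  (b) Q = 2.247 VAR  (c) S = 4.464 VA  (d) PF = 0.8641 (lagging)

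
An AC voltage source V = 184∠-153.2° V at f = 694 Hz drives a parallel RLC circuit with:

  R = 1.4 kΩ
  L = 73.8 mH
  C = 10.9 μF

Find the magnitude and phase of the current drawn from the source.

Step 1 — Angular frequency: ω = 2π·f = 2π·694 = 4361 rad/s.
Step 2 — Component impedances:
  R: Z = R = 1400 Ω
  L: Z = jωL = j·4361·0.0738 = 0 + j321.8 Ω
  C: Z = 1/(jωC) = -j/(ω·C) = 0 - j21.04 Ω
Step 3 — Parallel combination: 1/Z_total = 1/R + 1/L + 1/C; Z_total = 0.3619 - j22.51 Ω = 22.51∠-89.1° Ω.
Step 4 — Source phasor: V = 184∠-153.2° V = -164.2 - j82.96 V.
Step 5 — Ohm's law: I = V / Z_total = (-164.2 - j82.96) / (0.3619 - j22.51) = 3.568 - j7.355 A.
Step 6 — Convert to polar: |I| = 8.175 A, ∠I = -64.1°.

I = 8.175∠-64.1° A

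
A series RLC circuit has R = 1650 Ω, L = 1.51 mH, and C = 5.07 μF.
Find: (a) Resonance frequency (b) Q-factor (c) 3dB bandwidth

Step 1 — Resonance: ω₀ = 1/√(LC) = 1/√(0.00151·5.07e-06) = 1.143e+04 rad/s.
Step 2 — f₀ = ω₀/(2π) = 1819 Hz.
Step 3 — Series Q: Q = ω₀L/R = 1.143e+04·0.00151/1650 = 0.01046.
Step 4 — Bandwidth: Δω = ω₀/Q = 1.093e+06 rad/s; BW = Δω/(2π) = 1.739e+05 Hz.

(a) f₀ = 1819 Hz  (b) Q = 0.01046  (c) BW = 1.739e+05 Hz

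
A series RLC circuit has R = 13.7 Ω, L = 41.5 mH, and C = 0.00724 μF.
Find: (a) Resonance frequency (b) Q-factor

Step 1 — Resonance condition Im(Z)=0 gives ω₀ = 1/√(LC).
Step 2 — ω₀ = 1/√(0.0415·7.24e-09) = 5.769e+04 rad/s.
Step 3 — f₀ = ω₀/(2π) = 9182 Hz.
Step 4 — Series Q: Q = ω₀L/R = 5.769e+04·0.0415/13.7 = 174.8.

(a) f₀ = 9182 Hz  (b) Q = 174.8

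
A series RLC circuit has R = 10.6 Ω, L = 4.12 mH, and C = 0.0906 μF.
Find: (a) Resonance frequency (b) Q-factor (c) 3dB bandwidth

Step 1 — Resonance condition Im(Z)=0 gives ω₀ = 1/√(LC).
Step 2 — ω₀ = 1/√(0.00412·9.06e-08) = 5.176e+04 rad/s.
Step 3 — f₀ = ω₀/(2π) = 8238 Hz.
Step 4 — Series Q: Q = ω₀L/R = 5.176e+04·0.00412/10.6 = 20.12.
Step 5 — 3dB bandwidth: Δω = ω₀/Q = 2573 rad/s; BW = Δω/(2π) = 409.5 Hz.

(a) f₀ = 8238 Hz  (b) Q = 20.12  (c) BW = 409.5 Hz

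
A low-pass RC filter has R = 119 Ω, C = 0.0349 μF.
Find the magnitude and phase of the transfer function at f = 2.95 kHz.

Step 1 — Angular frequency: ω = 2π·2950 = 1.854e+04 rad/s.
Step 2 — Transfer function: H(jω) = 1/(1 + jωRC).
Step 3 — Denominator: 1 + jωRC = 1 + j·1.854e+04·119·3.49e-08 = 1 + j0.07698.
Step 4 — H = 0.9941 - j0.07653.
Step 5 — Magnitude: |H| = 0.9971 (-0.0 dB); phase: φ = -4.4°.

|H| = 0.9971 (-0.0 dB), φ = -4.4°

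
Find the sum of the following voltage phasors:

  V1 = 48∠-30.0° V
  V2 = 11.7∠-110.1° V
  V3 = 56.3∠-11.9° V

Step 1 — Convert each phasor to rectangular form:
  V1 = 48·(cos(-30.0°) + j·sin(-30.0°)) = 41.57 - j24 V
  V2 = 11.7·(cos(-110.1°) + j·sin(-110.1°)) = -4.021 - j10.99 V
  V3 = 56.3·(cos(-11.9°) + j·sin(-11.9°)) = 55.09 - j11.61 V
Step 2 — Sum components: V_total = 92.64 - j46.6 V.
Step 3 — Convert to polar: |V_total| = 103.7 V, ∠V_total = -26.7°.

V_total = 103.7∠-26.7° V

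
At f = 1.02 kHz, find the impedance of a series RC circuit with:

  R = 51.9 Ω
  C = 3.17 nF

Step 1 — Angular frequency: ω = 2π·f = 2π·1020 = 6409 rad/s.
Step 2 — Component impedances:
  R: Z = R = 51.9 Ω
  C: Z = 1/(jωC) = -j/(ω·C) = 0 - j4.922e+04 Ω
Step 3 — Series combination: Z_total = R + C = 51.9 - j4.922e+04 Ω = 4.922e+04∠-89.9° Ω.

Z = 51.9 - j4.922e+04 Ω = 4.922e+04∠-89.9° Ω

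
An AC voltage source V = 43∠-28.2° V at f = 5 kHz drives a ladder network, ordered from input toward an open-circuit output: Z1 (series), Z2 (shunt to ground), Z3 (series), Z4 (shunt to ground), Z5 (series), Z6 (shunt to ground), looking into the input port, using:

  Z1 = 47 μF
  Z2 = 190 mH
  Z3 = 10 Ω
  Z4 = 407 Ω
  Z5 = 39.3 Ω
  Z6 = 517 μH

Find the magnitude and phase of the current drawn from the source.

Step 1 — Angular frequency: ω = 2π·f = 2π·5000 = 3.142e+04 rad/s.
Step 2 — Component impedances:
  Z1: Z = 1/(jωC) = -j/(ω·C) = 0 - j0.6773 Ω
  Z2: Z = jωL = j·3.142e+04·0.19 = 0 + j5969 Ω
  Z3: Z = R = 10 Ω
  Z4: Z = R = 407 Ω
  Z5: Z = R = 39.3 Ω
  Z6: Z = jωL = j·3.142e+04·0.000517 = 0 + j16.24 Ω
Step 3 — Ladder network (open output): work backward from the far end, alternating series and parallel combinations. Z_in = 46.12 + j13.14 Ω = 47.95∠15.9° Ω.
Step 4 — Source phasor: V = 43∠-28.2° V = 37.9 - j20.32 V.
Step 5 — Ohm's law: I = V / Z_total = (37.9 - j20.32) / (46.12 + j13.14) = 0.6439 - j0.624 A.
Step 6 — Convert to polar: |I| = 0.8967 A, ∠I = -44.1°.

I = 0.8967∠-44.1° A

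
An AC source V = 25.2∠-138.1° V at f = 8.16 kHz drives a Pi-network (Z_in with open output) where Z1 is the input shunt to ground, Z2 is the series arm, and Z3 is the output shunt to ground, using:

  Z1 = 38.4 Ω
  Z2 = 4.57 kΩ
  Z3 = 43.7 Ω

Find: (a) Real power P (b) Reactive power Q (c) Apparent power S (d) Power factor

Step 1 — Angular frequency: ω = 2π·f = 2π·8160 = 5.127e+04 rad/s.
Step 2 — Component impedances:
  Z1: Z = R = 38.4 Ω
  Z2: Z = R = 4570 Ω
  Z3: Z = R = 43.7 Ω
Step 3 — With open output, the series arm Z2 and the output shunt Z3 appear in series to ground: Z2 + Z3 = 4614 Ω.
Step 4 — Parallel with input shunt Z1: Z_in = Z1 || (Z2 + Z3) = 38.08 Ω = 38.08∠0.0° Ω.
Step 5 — Source phasor: V = 25.2∠-138.1° V = -18.76 - j16.83 V.
Step 6 — Current: I = V / Z = -0.4925 - j0.4419 A = 0.6617∠-138.1° A.
Step 7 — Complex power: S = V·I* = 16.68 VA.
Step 8 — Real power: P = Re(S) = 16.68 W.
Step 9 — Reactive power: Q = Im(S) = 0 VAR.
Step 10 — Apparent power: |S| = 16.68 VA.
Step 11 — Power factor: PF = P/|S| = 1 (unity).

(a) P = 16.68 W  (b) Q = 0 VAR  (c) S = 16.68 VA  (d) PF = 1 (unity)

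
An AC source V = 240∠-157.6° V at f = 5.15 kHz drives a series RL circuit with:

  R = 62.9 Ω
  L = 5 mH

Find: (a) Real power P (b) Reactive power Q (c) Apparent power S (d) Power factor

Step 1 — Angular frequency: ω = 2π·f = 2π·5150 = 3.236e+04 rad/s.
Step 2 — Component impedances:
  R: Z = R = 62.9 Ω
  L: Z = jωL = j·3.236e+04·0.005 = 0 + j161.8 Ω
Step 3 — Series combination: Z_total = R + L = 62.9 + j161.8 Ω = 173.6∠68.8° Ω.
Step 4 — Source phasor: V = 240∠-157.6° V = -221.9 - j91.46 V.
Step 5 — Current: I = V / Z = -0.9542 + j1 A = 1.383∠133.6° A.
Step 6 — Complex power: S = V·I* = 120.2 + j309.3 VA.
Step 7 — Real power: P = Re(S) = 120.2 W.
Step 8 — Reactive power: Q = Im(S) = 309.3 VAR.
Step 9 — Apparent power: |S| = 331.8 VA.
Step 10 — Power factor: PF = P/|S| = 0.3624 (lagging).

(a) P = 120.2 W  (b) Q = 309.3 VAR  (c) S = 331.8 VA  (d) PF = 0.3624 (lagging)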